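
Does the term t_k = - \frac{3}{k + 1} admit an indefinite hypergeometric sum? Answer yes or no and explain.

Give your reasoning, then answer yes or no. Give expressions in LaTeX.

No; the coefficient equations for f are inconsistent.

Step 1: r(k) = (k + 1)/(k + 2).
A = k + 1, B = k + 2, C = 1.
f must satisfy (k + 1)·f(k+1) − (k + 1)·f(k) = 1.
Bound: deg f ≤ 0.
Generic f = c0 gives residual -1; -1 = 0 cannot hold, so t_k is not Gosper-summable.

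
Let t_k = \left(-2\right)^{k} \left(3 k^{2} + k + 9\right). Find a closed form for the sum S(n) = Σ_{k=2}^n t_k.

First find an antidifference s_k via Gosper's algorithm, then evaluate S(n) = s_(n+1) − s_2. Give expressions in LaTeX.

S(n) = 2 \left(-2\right)^{n} n^{2} + 2 \left(-2\right)^{n} n + 6 \left(-2\right)^{n} + 20

Ratio r(k) = 2*(-3*k**2 - 7*k - 13)/(3*k**2 + k + 9).
Normal form (A,B,C) = (-2, 1, k**2 + k/3 + 3).
Need (-2)·f(k+1) − (1)·f(k) = k**2 + k/3 + 3.
From deg A=0, deg B=0, deg C=2: d=2.
A polynomial solution: f(k) = -(k**2 - k + 3)/3.
R(k) = B(k−1)·f(k)/C(k) = -(k**2 - k + 3)/(3*k**2 + k + 9); s_k = R·t_k = (-2)**k*(-k**2 + k - 3).
Verify: (-2)**k*(3*k**2 + k + 9) matches t_k.
s_(n+1) = 2*(-2)**n*(n**2 + n + 3) and s_(2) = -20, so S(n) = 2*(-2)**n*n**2 + 2*(-2)**n*n + 6*(-2)**n + 20.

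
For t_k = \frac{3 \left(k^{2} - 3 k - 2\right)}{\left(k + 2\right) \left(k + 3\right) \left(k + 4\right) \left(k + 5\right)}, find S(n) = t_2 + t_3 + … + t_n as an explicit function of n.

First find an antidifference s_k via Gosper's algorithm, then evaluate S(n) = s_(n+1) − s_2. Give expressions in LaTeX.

S(n) = \frac{n^{3} - 6 n^{2} - 7 n + 12}{6 \left(n^{3} + 12 n^{2} + 47 n + 60\right)}

t_(k+1)/t_k = (k + 2)*(3*k - (k + 1)**2 + 5)/((k + 6)*(-k**2 + 3*k + 2)).
Factor: A=k + 2; B=k + 6; C=k**2 - 3*k - 2.
Need (k + 2)·f(k+1) − (k + 5)·f(k) = k**2 - 3*k - 2.
From deg A=1, deg B=1, deg C=2: d=3.
Coefficient equations give f(k) = k*(k**2 - 27*k - 10)/36.
Then R = B(k−1)f/C = k*(k + 5)*(k**2 - 27*k - 10)/(36*(k**2 - 3*k - 2)), so s_k = R(k)·t_k = k*(k**2 - 27*k - 10)/(12*(k + 2)*(k + 3)*(k + 4)).
s_(k+1) − s_k = 3*(k**2 - 3*k - 2)/(k**4 + 14*k**3 + 71*k**2 + 154*k + 120) = t_k.
Σ_(k=2)^n t_k = s_(n+1) − s_(2) = ((n**3 - 24*n**2 - 61*n - 36)/(12*(n**3 + 12*n**2 + 47*n + 60))) − (-1/12), i.e. (n**3 - 6*n**2 - 7*n + 12)/(6*(n**3 + 12*n**2 + 47*n + 60)).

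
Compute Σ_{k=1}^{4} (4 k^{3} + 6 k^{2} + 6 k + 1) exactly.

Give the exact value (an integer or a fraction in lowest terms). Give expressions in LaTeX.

Step 1: r(k) = (4*k**3 + 18*k**2 + 30*k + 17)/(4*k**3 + 6*k**2 + 6*k + 1).
Gosper form: A/B · C(k+1)/C(k) with A=1, B=1, C=k**3 + 3*k**2/2 + 3*k/2 + 1/4.
Solve (1)·f(k+1) − (1)·f(k) = k**3 + 3*k**2/2 + 3*k/2 + 1/4.
Bound: deg f ≤ 4.
A polynomial solution: f(k) = k*(k**3 + k - 1)/4.
Certificate R = B(k−1)f/C = k*(k**3 + k - 1)/(4*k**3 + 6*k**2 + 6*k + 1) gives s_k = k*(k**3 + k - 1).
Δs = 4*k**3 + 6*k**2 + 6*k + 1, as required.
Telescoping: Σ = s_(5) − s_(1) = 645 − (1) = 644.

Σ = 644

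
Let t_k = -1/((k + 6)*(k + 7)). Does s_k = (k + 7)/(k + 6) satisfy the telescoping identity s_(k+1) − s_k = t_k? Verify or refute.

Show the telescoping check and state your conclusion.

s_(k+1) = (k + 8)/(k + 7)
s_(k+1) − s_k = -1/(k**2 + 13*k + 42)
(s_(k+1) − s_k) − t_k = 0

Valid: the claim telescopes to t_k.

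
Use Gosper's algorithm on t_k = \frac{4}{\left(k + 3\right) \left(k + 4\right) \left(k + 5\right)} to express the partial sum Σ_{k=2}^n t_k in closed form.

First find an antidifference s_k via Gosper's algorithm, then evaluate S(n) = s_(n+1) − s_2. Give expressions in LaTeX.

S(n) = \frac{n^{2} + 9 n - 10}{15 \left(n^{2} + 9 n + 20\right)}

Ratio r(k) = (k + 3)/(k + 6).
Take A(k)=k + 3, B(k)=k + 6, C(k)=1.
Set up (k + 3)·f(k+1) − (k + 5)·f(k) − (1) = 0.
From deg A=1, deg B=1, deg C=0: d=2.
Solve for f: f(k) = k*(k + 7)/24 (degree 2 ≤ 2).
Then R = B(k−1)f/C = k*(k + 5)*(k + 7)/24, so s_k = R(k)·t_k = k*(k + 7)/(6*(k + 3)*(k + 4)).
Δs = 4/(k**3 + 12*k**2 + 47*k + 60), as required.
Evaluate: s_(n+1) = (n**2 + 9*n + 8)/(6*(n**2 + 9*n + 20)); subtract s_(2) = 1/10 ⇒ S(n) = (n**2 + 9*n - 10)/(15*(n**2 + 9*n + 20)).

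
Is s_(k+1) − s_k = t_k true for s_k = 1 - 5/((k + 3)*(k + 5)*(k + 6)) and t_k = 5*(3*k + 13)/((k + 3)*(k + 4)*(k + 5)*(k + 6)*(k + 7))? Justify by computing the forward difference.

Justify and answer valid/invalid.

s_(k+1) = 1 - 5/((k + 4)*(k + 6)*(k + 7))
s_(k+1) − s_k = 5*(3*k + 13)/(k**5 + 25*k**4 + 245*k**3 + 1175*k**2 + 2754*k + 2520)
(s_(k+1) − s_k) − t_k = 0

Valid — Δs_k = t_k.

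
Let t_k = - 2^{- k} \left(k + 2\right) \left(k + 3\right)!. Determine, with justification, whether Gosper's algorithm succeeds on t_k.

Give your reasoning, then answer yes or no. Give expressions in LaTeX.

Compute t_(k+1)/t_k: get (k + 3)*(k + 4)/(2*(k + 2)).
Normal form (A,B,C) = (k/2 + 2, 1, k + 2).
f must satisfy (k/2 + 2)·f(k+1) − (1)·f(k) = k + 2.
d = 0 from the (1,0,1) case.
Match coefficients ⇒ f(k) = 2.
R(k) = B(k−1)·f(k)/C(k) = 2/(k + 2); s_k = R·t_k = -2**(1 - k)*factorial(k + 3).
Verify: -(k + 2)*factorial(k + 3)/2**k matches t_k.

Yes. s_k = - 2^{1 - k} \left(k + 3\right)!.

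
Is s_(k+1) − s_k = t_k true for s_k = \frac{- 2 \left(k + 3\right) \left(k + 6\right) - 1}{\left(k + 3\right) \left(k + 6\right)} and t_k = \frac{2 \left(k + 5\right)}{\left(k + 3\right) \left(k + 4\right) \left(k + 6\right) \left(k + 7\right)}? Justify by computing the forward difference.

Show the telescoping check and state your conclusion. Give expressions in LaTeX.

s_(k+1) = (-2*(k + 4)*(k + 7) - 1)/((k + 4)*(k + 7))
s_(k+1) − s_k = 2*(k + 5)/(k**4 + 20*k**3 + 145*k**2 + 450*k + 504)
(s_(k+1) − s_k) − t_k = 0

Valid — Δs_k = t_k.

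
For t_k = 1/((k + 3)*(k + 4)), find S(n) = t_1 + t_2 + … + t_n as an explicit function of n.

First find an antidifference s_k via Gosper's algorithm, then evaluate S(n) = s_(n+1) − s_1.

t_(k+1)/t_k = (k + 3)/(k + 5).
Gosper form: A/B · C(k+1)/C(k) with A=k + 3, B=k + 5, C=1.
Need (k + 3)·f(k+1) − (k + 4)·f(k) = 1.
Degrees (1,1,0) ⇒ d ≤ 1.
A polynomial solution: f(k) = k/3.
R(k) = B(k−1)·f(k)/C(k) = k*(k + 4)/3; s_k = R·t_k = k/(3*(k + 3)).
Check: Δs_k = 1/(k**2 + 7*k + 12). ✓
Telescope: S(n) = s_(n+1) − s_(1) = (n + 1)/(3*(n + 4)) − (1/12) = n/(4*(n + 4)).

S(n) = n/(4*(n + 4))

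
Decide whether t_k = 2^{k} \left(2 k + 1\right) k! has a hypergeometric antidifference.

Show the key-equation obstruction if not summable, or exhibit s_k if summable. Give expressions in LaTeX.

Yes. s_k = 2^{k} k!.

The ratio is 2*(k + 1)*(2*k + 3)/(2*k + 1).
Factor: A=2*k + 2; B=1; C=k + 1/2.
Set up (2*k + 2)·f(k+1) − (1)·f(k) − (k + 1/2) = 0.
deg f ≤ 0 (via 1,0,1).
Solving with deg f ≤ 0: f(k) = 1/2.
Then R = B(k−1)f/C = 1/(2*k + 1), so s_k = R(k)·t_k = 2**k*factorial(k).
s_(k+1) − s_k = 2**k*(2*k + 1)*factorial(k) = t_k.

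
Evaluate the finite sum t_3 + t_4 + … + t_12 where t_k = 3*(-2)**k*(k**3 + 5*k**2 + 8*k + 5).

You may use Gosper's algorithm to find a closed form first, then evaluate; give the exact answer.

The ratio is 2*(-k**3 - 8*k**2 - 21*k - 19)/(k**3 + 5*k**2 + 8*k + 5).
A = -2, B = 1, C = k**3 + 5*k**2 + 8*k + 5.
Set up (-2)·f(k+1) − (1)·f(k) − (k**3 + 5*k**2 + 8*k + 5) = 0.
Degrees (0,0,3) ⇒ d ≤ 3.
Solve for f: f(k) = -(k**3 + 3*k**2 + 2*k + 1)/3 (degree 3 ≤ 3).
R(k) = B(k−1)·f(k)/C(k) = -(k**3 + 3*k**2 + 2*k + 1)/(3*(k**3 + 5*k**2 + 8*k + 5)); s_k = R·t_k = (-2)**k*(-k**3 - 3*k**2 - 2*k - 1).
s_(k+1) − s_k = 3*(-2)**k*(k**3 + 5*k**2 + 8*k + 5) = t_k.
Sum = s_(13) − s_(3); s_(13) = 22372352, s_(3) = 488 ⇒ 22371864.

Σ = 22371864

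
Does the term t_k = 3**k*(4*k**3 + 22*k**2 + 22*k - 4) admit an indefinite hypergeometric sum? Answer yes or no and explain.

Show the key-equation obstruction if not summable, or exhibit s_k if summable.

Ratio r(k) = 3*(2*k**3 + 17*k**2 + 39*k + 22)/(2*k**3 + 11*k**2 + 11*k - 2).
Normal form (A,B,C) = (3, 1, k**3 + 11*k**2/2 + 11*k/2 - 1).
Set up (3)·f(k+1) − (1)·f(k) − (k**3 + 11*k**2/2 + 11*k/2 - 1) = 0.
Degrees (0,0,3) ⇒ d ≤ 3.
Solve for f: f(k) = (k**3 + k**2 - 2*k - 1)/2 (degree 3 ≤ 3).
Get s_k = R·t_k = 2*3**k*(k**3 + k**2 - 2*k - 1) with R(k) = B(k−1)f(k)/C(k) = (k**3 + k**2 - 2*k - 1)/(2*k**3 + 11*k**2 + 11*k - 2).
Verify: 3**k*(4*k**3 + 22*k**2 + 22*k - 4) matches t_k.

Yes. s_k = 2*3**k*(k**3 + k**2 - 2*k - 1).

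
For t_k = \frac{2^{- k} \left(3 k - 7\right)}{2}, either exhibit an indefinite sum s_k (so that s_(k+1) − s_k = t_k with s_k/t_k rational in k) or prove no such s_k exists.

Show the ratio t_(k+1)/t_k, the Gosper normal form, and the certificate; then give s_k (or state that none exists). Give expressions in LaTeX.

Ratio r(k) = (3*k - 4)/(2*(3*k - 7)).
Take A(k)=1/2, B(k)=1, C(k)=k - 7/3.
Need (1/2)·f(k+1) − (1)·f(k) = k - 7/3.
From deg A=0, deg B=0, deg C=1: d=1.
Solving with deg f ≤ 1: f(k) = -2*(3*k - 4)/3.
Get s_k = R·t_k = (4 - 3*k)/2**k with R(k) = B(k−1)f(k)/C(k) = -2*(3*k - 4)/(3*k - 7).
Verify: (3*k - 7)/(2*2**k) matches t_k.

s_k = 2^{- k} \left(4 - 3 k\right)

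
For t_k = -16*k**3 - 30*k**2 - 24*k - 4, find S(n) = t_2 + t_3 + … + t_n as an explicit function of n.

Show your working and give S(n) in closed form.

S(n) = -4*n**4 - 18*n**3 - 31*n**2 - 21*n + 74

t_(k+1)/t_k = (8*k**3 + 39*k**2 + 66*k + 37)/(8*k**3 + 15*k**2 + 12*k + 2).
Normal form (A,B,C) = (1, 1, k**3 + 15*k**2/8 + 3*k/2 + 1/4).
f must satisfy (1)·f(k+1) − (1)·f(k) = k**3 + 15*k**2/8 + 3*k/2 + 1/4.
Bound: deg f ≤ 4.
A polynomial solution: f(k) = k*(4*k**3 + 2*k**2 + k - 3)/16.
R(k) = B(k−1)·f(k)/C(k) = k*(4*k**3 + 2*k**2 + k - 3)/(2*(8*k**3 + 15*k**2 + 12*k + 2)); s_k = R·t_k = k*(-4*k**3 - 2*k**2 - k + 3).
Δs = -16*k**3 - 30*k**2 - 24*k - 4, as required.
Σ_(k=2)^n t_k = s_(n+1) − s_(2) = (-4*n**4 - 18*n**3 - 31*n**2 - 21*n - 4) − (-78), i.e. -4*n**4 - 18*n**3 - 31*n**2 - 21*n + 74.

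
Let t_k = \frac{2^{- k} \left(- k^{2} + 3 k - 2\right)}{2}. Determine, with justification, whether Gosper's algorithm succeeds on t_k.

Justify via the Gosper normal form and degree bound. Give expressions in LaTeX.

Yes. s_k = 2^{- k} \left(k^{2} - k + 2\right).

t_(k+1)/t_k = k/(2*(k - 2)).
Gosper form: A/B · C(k+1)/C(k) with A=1/2, B=1, C=k**2 - 3*k + 2.
Key eq: (1/2)·f(k+1) = (1)·f(k) + (k**2 - 3*k + 2).
From deg A=0, deg B=0, deg C=2: d=2.
Match coefficients ⇒ f(k) = -2*(k**2 - k + 2).
Certificate R = B(k−1)f/C = -2*(k**2 - k + 2)/((k - 2)*(k - 1)) gives s_k = (k**2 - k + 2)/2**k.
s_(k+1) − s_k = (-k**2 + 3*k - 2)/(2*2**k) = t_k.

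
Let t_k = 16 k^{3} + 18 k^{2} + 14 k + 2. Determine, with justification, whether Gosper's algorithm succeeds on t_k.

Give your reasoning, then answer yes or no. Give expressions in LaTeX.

The ratio is (8*k**3 + 33*k**2 + 49*k + 25)/(8*k**3 + 9*k**2 + 7*k + 1).
A = 1, B = 1, C = k**3 + 9*k**2/8 + 7*k/8 + 1/8.
Need (1)·f(k+1) − (1)·f(k) = k**3 + 9*k**2/8 + 7*k/8 + 1/8.
From deg A=0, deg B=0, deg C=3: d=4.
Coefficient equations give f(k) = k*(2*k**3 - k**2 + k - 1)/8.
Certificate R = B(k−1)f/C = k*(2*k**3 - k**2 + k - 1)/(8*k**3 + 9*k**2 + 7*k + 1) gives s_k = 2*k*(2*k**3 - k**2 + k - 1).
Verify: 16*k**3 + 18*k**2 + 14*k + 2 matches t_k.

Yes. s_k = 2 k \left(2 k^{3} - k^{2} + k - 1\right).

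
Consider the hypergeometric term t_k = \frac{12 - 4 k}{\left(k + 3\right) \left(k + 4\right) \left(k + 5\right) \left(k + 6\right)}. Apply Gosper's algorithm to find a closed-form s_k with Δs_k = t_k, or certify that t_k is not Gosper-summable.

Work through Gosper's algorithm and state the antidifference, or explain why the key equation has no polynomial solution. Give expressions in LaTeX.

Ratio r(k) = (k - 2)*(k + 3)/((k - 3)*(k + 7)).
Gosper form: A/B · C(k+1)/C(k) with A=k + 3, B=k + 7, C=k - 3.
f must satisfy (k + 3)·f(k+1) − (k + 6)·f(k) = k - 3.
From deg A=1, deg B=1, deg C=1: d=3.
Solve for f: f(k) = -k*(k**2 + 12*k + 107)/120 (degree 3 ≤ 3).
Certificate R = B(k−1)f/C = -k*(k + 6)*(k**2 + 12*k + 107)/(120*(k - 3)) gives s_k = k*(k**2 + 12*k + 107)/(30*(k + 3)*(k + 4)*(k + 5)).
Check: Δs_k = 4*(3 - k)/(k**4 + 18*k**3 + 119*k**2 + 342*k + 360). ✓

s_k = \frac{k \left(k^{2} + 12 k + 107\right)}{30 \left(k + 3\right) \left(k + 4\right) \left(k + 5\right)}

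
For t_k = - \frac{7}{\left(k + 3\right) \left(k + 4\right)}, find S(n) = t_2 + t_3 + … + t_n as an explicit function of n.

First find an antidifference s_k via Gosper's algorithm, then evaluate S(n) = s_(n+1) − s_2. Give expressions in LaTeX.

S(n) = \frac{7 \left(1 - n\right)}{5 \left(n + 4\right)}

Compute t_(k+1)/t_k: get (k + 3)/(k + 5).
A = k + 3, B = k + 5, C = 1.
Key eq: (k + 3)·f(k+1) = (k + 4)·f(k) + (1).
d = 1 from the (1,1,0) case.
Solve for f: f(k) = k/3 (degree 1 ≤ 1).
Then R = B(k−1)f/C = k*(k + 4)/3, so s_k = R(k)·t_k = -7*k/(3*k + 9).
Verify: -7/(k**2 + 7*k + 12) matches t_k.
Σ_(k=2)^n t_k = s_(n+1) − s_(2) = (7*(-n - 1)/(3*(n + 4))) − (-14/15), i.e. 7*(1 - n)/(5*(n + 4)).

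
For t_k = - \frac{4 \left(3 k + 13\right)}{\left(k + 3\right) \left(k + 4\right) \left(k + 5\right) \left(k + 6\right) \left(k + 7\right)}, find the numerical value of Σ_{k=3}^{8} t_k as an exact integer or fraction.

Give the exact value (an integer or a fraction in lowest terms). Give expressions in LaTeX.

Compute t_(k+1)/t_k: get (k + 3)*(3*k + 16)/((k + 8)*(3*k + 13)).
So A=k + 3 and B=k + 8, with C=k + 13/3.
f must satisfy (k + 3)·f(k+1) − (k + 7)·f(k) = k + 13/3.
Degrees (1,1,1) ⇒ d ≤ 4.
A polynomial solution: f(k) = k*(k + 4)*(k**2 + 14*k + 63)/270.
Then R = B(k−1)f/C = k*(k + 4)*(k + 7)*(k**2 + 14*k + 63)/(90*(3*k + 13)), so s_k = R(k)·t_k = 2*k*(-k**2 - 14*k - 63)/(45*(k**3 + 14*k**2 + 63*k + 90)).
s_(k+1) − s_k = 4*(-3*k - 13)/(k**5 + 25*k**4 + 245*k**3 + 1175*k**2 + 2754*k + 2520) = t_k.
Sum = s_(9) − s_(3); s_(9) = -3/70, s_(3) = -19/540 ⇒ -29/3780.

Σ = -29/3780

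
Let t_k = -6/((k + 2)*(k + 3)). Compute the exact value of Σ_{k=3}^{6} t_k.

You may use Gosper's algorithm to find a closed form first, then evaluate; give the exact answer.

r(k) = (k + 2)/(k + 4) after simplifying.
Take A(k)=k + 2, B(k)=k + 4, C(k)=1.
f must satisfy (k + 2)·f(k+1) − (k + 3)·f(k) = 1.
From deg A=1, deg B=1, deg C=0: d=1.
Coefficient equations give f(k) = k/2.
R(k) = B(k−1)·f(k)/C(k) = k*(k + 3)/2; s_k = R·t_k = -3*k/(k + 2).
Verify: -6/(k**2 + 5*k + 6) matches t_k.
Σ_(k=3)^(6) t_k = s_(7) − s_(3) = -7/3 − (-9/5) = -8/15.

Σ = -8/15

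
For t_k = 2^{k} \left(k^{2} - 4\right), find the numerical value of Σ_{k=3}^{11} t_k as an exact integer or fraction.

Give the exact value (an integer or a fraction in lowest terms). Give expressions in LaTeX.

Compute t_(k+1)/t_k: get 2*((k + 1)**2 - 4)/(k**2 - 4).
A = 2, B = 1, C = k**2 - 4.
Set up (2)·f(k+1) − (1)·f(k) − (k**2 - 4) = 0.
From deg A=0, deg B=0, deg C=2: d=2.
Solve for f: f(k) = k**2 - 4*k + 2 (degree 2 ≤ 2).
Then R = B(k−1)f/C = (k**2 - 4*k + 2)/((k - 2)*(k + 2)), so s_k = R(k)·t_k = 2**k*(k**2 - 4*k + 2).
s_(k+1) − s_k = 2**k*(k**2 - 4) = t_k.
Evaluate s at k=12 and k=3: 401408 and -8; difference 401416.

Σ = 401416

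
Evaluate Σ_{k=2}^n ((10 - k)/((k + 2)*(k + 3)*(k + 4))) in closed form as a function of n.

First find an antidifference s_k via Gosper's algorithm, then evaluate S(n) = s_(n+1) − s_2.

S(n) = (n**2 + 17*n - 18)/(10*(n**2 + 7*n + 12))

r(k) = (k - 9)*(k + 2)/((k - 10)*(k + 5)) after simplifying.
So A=k + 2 and B=k + 5, with C=k - 10.
Need (k + 2)·f(k+1) − (k + 4)·f(k) = k - 10.
From deg A=1, deg B=1, deg C=1: d=2.
Solving with deg f ≤ 2: f(k) = -k*(2*k + 13)/3.
R(k) = B(k−1)·f(k)/C(k) = -k*(k + 4)*(2*k + 13)/(3*(k - 10)); s_k = R·t_k = k*(2*k + 13)/(3*(k + 2)*(k + 3)).
Δs = (10 - k)/(k**3 + 9*k**2 + 26*k + 24), as required.
s_(n+1) = (2*n**2 + 17*n + 15)/(3*(n**2 + 7*n + 12)) and s_(2) = 17/30, so S(n) = (n**2 + 17*n - 18)/(10*(n**2 + 7*n + 12)).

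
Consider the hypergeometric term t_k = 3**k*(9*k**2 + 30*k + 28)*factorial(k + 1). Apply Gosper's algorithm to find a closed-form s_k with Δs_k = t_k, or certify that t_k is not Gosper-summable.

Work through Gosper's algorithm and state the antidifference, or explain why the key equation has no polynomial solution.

t_(k+1)/t_k = 3*(9*k**3 + 66*k**2 + 163*k + 134)/(9*k**2 + 30*k + 28).
Factor: A=3*k + 6; B=1; C=k**2 + 10*k/3 + 28/9.
Solve (3*k + 6)·f(k+1) − (1)·f(k) = k**2 + 10*k/3 + 28/9.
d = 1 from the (1,0,2) case.
Match coefficients ⇒ f(k) = (3*k + 2)/9.
R(k) = B(k−1)·f(k)/C(k) = (3*k + 2)/(9*k**2 + 30*k + 28); s_k = R·t_k = 3**k*(3*k + 2)*factorial(k + 1).
Δs = 3**k*(9*k**2 + 30*k + 28)*factorial(k + 1), as required.

s_k = 3**k*(3*k + 2)*factorial(k + 1)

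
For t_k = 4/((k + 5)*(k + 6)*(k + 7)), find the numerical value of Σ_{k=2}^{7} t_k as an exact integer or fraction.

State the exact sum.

The ratio is (k + 5)/(k + 8).
So A=k + 5 and B=k + 8, with C=1.
Key eq: (k + 5)·f(k+1) = (k + 7)·f(k) + (1).
Degrees (1,1,0) ⇒ d ≤ 2.
Solve for f: f(k) = k*(k + 11)/60 (degree 2 ≤ 2).
Get s_k = R·t_k = k*(k + 11)/(15*(k + 5)*(k + 6)) with R(k) = B(k−1)f(k)/C(k) = k*(k + 7)*(k + 11)/60.
Verify: 4/(k**3 + 18*k**2 + 107*k + 210) matches t_k.
Sum = s_(8) − s_(2); s_(8) = 76/1365, s_(2) = 13/420 ⇒ 9/364.

Σ = 9/364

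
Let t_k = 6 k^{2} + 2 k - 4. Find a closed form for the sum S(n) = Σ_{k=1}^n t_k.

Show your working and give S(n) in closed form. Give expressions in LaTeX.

S(n) = 2 n \left(n^{2} + 2 n - 1\right)

r(k) = (k + 3*(k + 1)**2 - 1)/(3*k**2 + k - 2) after simplifying.
Gosper form: A/B · C(k+1)/C(k) with A=1, B=1, C=k**2 + k/3 - 2/3.
Need (1)·f(k+1) − (1)·f(k) = k**2 + k/3 - 2/3.
Degrees (0,0,2) ⇒ d ≤ 3.
Coefficient equations give f(k) = k*(k - 2)*(k + 1)/3.
Certificate R = B(k−1)f/C = k*(k - 2)/(3*k - 2) gives s_k = 2*k*(k**2 - k - 2).
Verify: 6*k**2 + 2*k - 4 matches t_k.
Telescope: S(n) = s_(n+1) − s_(1) = 2*n**3 + 4*n**2 - 2*n - 4 − (-4) = 2*n*(n**2 + 2*n - 1).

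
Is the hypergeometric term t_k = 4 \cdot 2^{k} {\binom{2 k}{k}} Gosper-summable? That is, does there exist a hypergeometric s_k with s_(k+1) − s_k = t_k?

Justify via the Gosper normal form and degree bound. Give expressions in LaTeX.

No — t_k has no hypergeometric antidifference.

Compute t_(k+1)/t_k: get 4*(2*k + 1)/(k + 1).
Gosper form: A/B · C(k+1)/C(k) with A=8*k + 4, B=k + 1, C=1.
Solve (8*k + 4)·f(k+1) − (k)·f(k) = 1.
Degrees (1,1,0) ⇒ d ≤ -1.
Bound -1 < 0, so the key equation has no polynomial solution.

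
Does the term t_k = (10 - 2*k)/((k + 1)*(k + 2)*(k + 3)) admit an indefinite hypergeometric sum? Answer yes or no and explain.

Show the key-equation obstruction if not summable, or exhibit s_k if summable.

t_(k+1)/t_k = (k - 4)*(k + 1)/((k - 5)*(k + 4)).
Factor: A=k + 1; B=k + 4; C=k - 5.
Set up (k + 1)·f(k+1) − (k + 3)·f(k) − (k - 5) = 0.
Degrees (1,1,1) ⇒ d ≤ 2.
A polynomial solution: f(k) = -k*(k + 4).
Get s_k = R·t_k = 2*k*(k + 4)/((k + 1)*(k + 2)) with R(k) = B(k−1)f(k)/C(k) = -k*(k + 3)*(k + 4)/(k - 5).
Check: Δs_k = 2*(5 - k)/(k**3 + 6*k**2 + 11*k + 6). ✓

Yes. s_k = 2*k*(k + 4)/((k + 1)*(k + 2)).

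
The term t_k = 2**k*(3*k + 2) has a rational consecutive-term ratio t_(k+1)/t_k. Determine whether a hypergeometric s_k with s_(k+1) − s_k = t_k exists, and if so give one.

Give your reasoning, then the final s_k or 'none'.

s_k = 2**k*(3*k - 4)

t_(k+1)/t_k = 2*(3*k + 5)/(3*k + 2).
A = 2, B = 1, C = k + 2/3.
f must satisfy (2)·f(k+1) − (1)·f(k) = k + 2/3.
From deg A=0, deg B=0, deg C=1: d=1.
A polynomial solution: f(k) = (3*k - 4)/3.
Then R = B(k−1)f/C = (3*k - 4)/(3*k + 2), so s_k = R(k)·t_k = 2**k*(3*k - 4).
Δs = 2**k*(3*k + 2), as required.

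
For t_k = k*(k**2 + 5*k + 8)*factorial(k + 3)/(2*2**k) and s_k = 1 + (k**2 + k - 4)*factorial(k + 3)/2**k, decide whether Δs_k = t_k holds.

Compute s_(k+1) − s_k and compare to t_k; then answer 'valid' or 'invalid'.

s_(k+1) = 2**(-k - 1)*(k + (k + 1)**2 - 3)*factorial(k + 4) + 1
s_(k+1) − s_k = k*(k**2 + 5*k + 8)*factorial(k + 3)/(2*2**k)
(s_(k+1) − s_k) − t_k = 0

Valid: the claim telescopes to t_k.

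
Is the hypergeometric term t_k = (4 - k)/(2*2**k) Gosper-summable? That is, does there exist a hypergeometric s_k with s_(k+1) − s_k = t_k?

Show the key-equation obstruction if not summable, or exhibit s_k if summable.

The ratio is (k - 3)/(2*(k - 4)).
So A=1/2 and B=1, with C=k - 4.
Solve (1/2)·f(k+1) − (1)·f(k) = k - 4.
Degrees (0,0,1) ⇒ d ≤ 1.
Solving with deg f ≤ 1: f(k) = -2*(k - 3).
Get s_k = R·t_k = (k - 3)/2**k with R(k) = B(k−1)f(k)/C(k) = -2*(k - 3)/(k - 4).
s_(k+1) − s_k = (4 - k)/(2*2**k) = t_k.

Yes. s_k = (k - 3)/2**k.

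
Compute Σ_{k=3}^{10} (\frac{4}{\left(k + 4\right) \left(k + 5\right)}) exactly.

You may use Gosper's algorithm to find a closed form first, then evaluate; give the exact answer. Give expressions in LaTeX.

t_(k+1)/t_k = (k + 4)/(k + 6).
A = k + 4, B = k + 6, C = 1.
Key eq: (k + 4)·f(k+1) = (k + 5)·f(k) + (1).
deg f ≤ 1 (via 1,1,0).
Match coefficients ⇒ f(k) = k/4.
Get s_k = R·t_k = k/(k + 4) with R(k) = B(k−1)f(k)/C(k) = k*(k + 5)/4.
Verify: 4/(k**2 + 9*k + 20) matches t_k.
Σ_(k=3)^(10) t_k = s_(11) − s_(3) = 11/15 − (3/7) = 32/105.

Σ = 32/105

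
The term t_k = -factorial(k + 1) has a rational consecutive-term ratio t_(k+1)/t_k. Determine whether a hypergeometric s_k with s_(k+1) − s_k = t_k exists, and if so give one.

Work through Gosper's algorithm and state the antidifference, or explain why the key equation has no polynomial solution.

r(k) = k + 2 after simplifying.
So A=k + 2 and B=1, with C=1.
f must satisfy (k + 2)·f(k+1) − (1)·f(k) = 1.
d = -1 from the (1,0,0) case.
d = -1 < 0 ⇒ no nonzero polynomial f; not summable.

none (Gosper's algorithm certifies no s_k)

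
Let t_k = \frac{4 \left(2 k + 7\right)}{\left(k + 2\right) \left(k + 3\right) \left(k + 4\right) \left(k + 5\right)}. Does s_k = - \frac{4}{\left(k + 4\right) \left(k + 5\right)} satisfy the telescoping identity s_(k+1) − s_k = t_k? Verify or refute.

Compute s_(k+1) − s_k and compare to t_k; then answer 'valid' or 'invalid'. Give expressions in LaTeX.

s_(k+1) = -4/((k + 5)*(k + 6))
s_(k+1) − s_k = 8/(k**3 + 15*k**2 + 74*k + 120)
(s_(k+1) − s_k) − t_k = 12*(-3*k - 10)/(k**5 + 20*k**4 + 155*k**3 + 580*k**2 + 1044*k + 720)

Invalid: residual \frac{12 \left(- 3 k - 10\right)}{k^{5} + 20 k^{4} + 155 k^{3} + 580 k^{2} + 1044 k + 720} ≠ 0.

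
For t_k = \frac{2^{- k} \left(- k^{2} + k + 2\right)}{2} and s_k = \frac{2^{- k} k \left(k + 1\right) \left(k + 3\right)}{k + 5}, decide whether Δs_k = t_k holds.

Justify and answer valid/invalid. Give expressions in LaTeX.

Invalid: residual \frac{2^{- k} \left(k^{3} + 6 k^{2} - 5 k - 10\right)}{k^{2} + 11 k + 30} ≠ 0.

s_(k+1) = (k + 1)*(k + 2)*(k + 4)/(2*2**k*(k + 6))
s_(k+1) − s_k = (-k**4 - 8*k**3 - 5*k**2 + 42*k + 40)/(2*2**k*(k**2 + 11*k + 30))
(s_(k+1) − s_k) − t_k = (k**3 + 6*k**2 - 5*k - 10)/(2**k*(k**2 + 11*k + 30))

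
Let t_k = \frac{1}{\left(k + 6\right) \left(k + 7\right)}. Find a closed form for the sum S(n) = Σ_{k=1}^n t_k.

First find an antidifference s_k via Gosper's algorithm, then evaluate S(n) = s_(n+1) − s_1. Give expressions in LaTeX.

Compute t_(k+1)/t_k: get (k + 6)/(k + 8).
So A=k + 6 and B=k + 8, with C=1.
Need (k + 6)·f(k+1) − (k + 7)·f(k) = 1.
Degrees (1,1,0) ⇒ d ≤ 1.
Coefficient equations give f(k) = k/6.
Then R = B(k−1)f/C = k*(k + 7)/6, so s_k = R(k)·t_k = k/(6*(k + 6)).
s_(k+1) − s_k = 1/(k**2 + 13*k + 42) = t_k.
Σ_(k=1)^n t_k = s_(n+1) − s_(1) = ((n + 1)/(6*(n + 7))) − (1/42), i.e. n/(7*(n + 7)).

S(n) = \frac{n}{7 \left(n + 7\right)}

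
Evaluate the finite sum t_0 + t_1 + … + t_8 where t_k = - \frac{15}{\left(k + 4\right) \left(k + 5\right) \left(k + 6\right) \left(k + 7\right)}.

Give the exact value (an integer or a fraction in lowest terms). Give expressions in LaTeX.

Σ = -29/728

The ratio is (k + 4)/(k + 8).
So A=k + 4 and B=k + 8, with C=1.
Key eq: (k + 4)·f(k+1) = (k + 7)·f(k) + (1).
Bound: deg f ≤ 3.
Solving with deg f ≤ 3: f(k) = k*(k**2 + 15*k + 74)/360.
Certificate R = B(k−1)f/C = k*(k + 7)*(k**2 + 15*k + 74)/360 gives s_k = k*(-k**2 - 15*k - 74)/(24*(k + 4)*(k + 5)*(k + 6)).
Δs = -15/(k**4 + 22*k**3 + 179*k**2 + 638*k + 840), as required.
Sum = s_(9) − s_(0); s_(9) = -29/728, s_(0) = 0 ⇒ -29/728.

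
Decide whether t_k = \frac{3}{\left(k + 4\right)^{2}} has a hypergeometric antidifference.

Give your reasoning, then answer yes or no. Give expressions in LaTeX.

No — the linear system for f has no solution.

Step 1: r(k) = (k + 4)**2/(k + 5)**2.
Normal form (A,B,C) = (k**2 + 8*k + 16, k**2 + 10*k + 25, 1).
Solve (k**2 + 8*k + 16)·f(k+1) − (k**2 + 8*k + 16)·f(k) = 1.
From deg A=2, deg B=2, deg C=0: d=0.
Write f(k) = c0. Then LHS − RHS = -1, requiring -1 = 0: contradictory. No certificate.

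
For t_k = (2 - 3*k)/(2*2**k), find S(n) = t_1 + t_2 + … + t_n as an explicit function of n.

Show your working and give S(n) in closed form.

S(n) = 2**(-n - 1)*(-2**(n + 2) + 3*n + 4)

The ratio is (3*k + 1)/(2*(3*k - 2)).
Factor: A=1/2; B=1; C=k - 2/3.
Set up (1/2)·f(k+1) − (1)·f(k) − (k - 2/3) = 0.
deg f ≤ 1 (via 0,0,1).
Coefficient equations give f(k) = -2*(3*k + 1)/3.
Then R = B(k−1)f/C = -2*(3*k + 1)/(3*k - 2), so s_k = R(k)·t_k = (3*k + 1)/2**k.
s_(k+1) − s_k = (2 - 3*k)/(2*2**k) = t_k.
Σ_(k=1)^n t_k = s_(n+1) − s_(1) = (2**(-n - 1)*(3*n + 4)) − (2), i.e. 2**(-n - 1)*(-2**(n + 2) + 3*n + 4).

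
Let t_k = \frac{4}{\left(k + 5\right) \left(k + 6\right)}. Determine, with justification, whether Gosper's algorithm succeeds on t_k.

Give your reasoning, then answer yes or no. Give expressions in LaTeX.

Ratio r(k) = (k + 5)/(k + 7).
Factor: A=k + 5; B=k + 7; C=1.
f must satisfy (k + 5)·f(k+1) − (k + 6)·f(k) = 1.
Bound: deg f ≤ 1.
Solving with deg f ≤ 1: f(k) = k/5.
R(k) = B(k−1)·f(k)/C(k) = k*(k + 6)/5; s_k = R·t_k = 4*k/(5*(k + 5)).
s_(k+1) − s_k = 4/(k**2 + 11*k + 30) = t_k.

Yes. s_k = \frac{4 k}{5 \left(k + 5\right)}.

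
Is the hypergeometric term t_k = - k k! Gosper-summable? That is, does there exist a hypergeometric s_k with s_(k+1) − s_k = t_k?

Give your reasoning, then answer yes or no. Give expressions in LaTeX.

r(k) = (k + 1)**2/k after simplifying.
Gosper form: A/B · C(k+1)/C(k) with A=k + 1, B=1, C=k.
f must satisfy (k + 1)·f(k+1) − (1)·f(k) = k.
From deg A=1, deg B=0, deg C=1: d=0.
Match coefficients ⇒ f(k) = 1.
Get s_k = R·t_k = -factorial(k) with R(k) = B(k−1)f(k)/C(k) = 1/k.
Verify: -k*factorial(k) matches t_k.

Yes. s_k = - k!.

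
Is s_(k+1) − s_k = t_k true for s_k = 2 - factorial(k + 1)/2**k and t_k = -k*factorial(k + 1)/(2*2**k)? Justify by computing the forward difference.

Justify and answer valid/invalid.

valid; difference matches t_k

s_(k+1) = -2**(-k - 1)*factorial(k + 2) + 2
s_(k+1) − s_k = -k*factorial(k + 1)/(2*2**k)
(s_(k+1) − s_k) − t_k = 0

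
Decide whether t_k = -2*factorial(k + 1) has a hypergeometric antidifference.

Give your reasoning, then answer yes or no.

Compute t_(k+1)/t_k: get k + 2.
Factor: A=k + 2; B=1; C=1.
f must satisfy (k + 2)·f(k+1) − (1)·f(k) = 1.
deg f ≤ -1 (via 1,0,0).
deg f ≤ -1 is impossible — no certificate.

No — t_k has no hypergeometric antidifference.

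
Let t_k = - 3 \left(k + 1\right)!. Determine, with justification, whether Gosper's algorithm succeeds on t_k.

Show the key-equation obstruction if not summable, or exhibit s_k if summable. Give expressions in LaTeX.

t_(k+1)/t_k = k + 2.
Normal form (A,B,C) = (k + 2, 1, 1).
f must satisfy (k + 2)·f(k+1) − (1)·f(k) = 1.
deg f ≤ -1 (via 1,0,0).
Bound -1 < 0, so the key equation has no polynomial solution.

No. Not Gosper-summable.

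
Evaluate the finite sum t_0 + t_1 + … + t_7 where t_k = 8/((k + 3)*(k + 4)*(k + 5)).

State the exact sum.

Σ = 10/33

r(k) = (k + 3)/(k + 6) after simplifying.
Factor: A=k + 3; B=k + 6; C=1.
Set up (k + 3)·f(k+1) − (k + 5)·f(k) − (1) = 0.
Degrees (1,1,0) ⇒ d ≤ 2.
Solving with deg f ≤ 2: f(k) = k*(k + 7)/24.
Certificate R = B(k−1)f/C = k*(k + 5)*(k + 7)/24 gives s_k = k*(k + 7)/(3*(k + 3)*(k + 4)).
Check: Δs_k = 8/(k**3 + 12*k**2 + 47*k + 60). ✓
Σ_(k=0)^(7) t_k = s_(8) − s_(0) = 10/33 − (0) = 10/33.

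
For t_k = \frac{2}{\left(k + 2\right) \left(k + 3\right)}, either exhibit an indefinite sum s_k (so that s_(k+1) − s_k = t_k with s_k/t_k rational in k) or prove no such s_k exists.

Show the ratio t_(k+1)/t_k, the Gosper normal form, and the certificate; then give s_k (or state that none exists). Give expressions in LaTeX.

The ratio is (k + 2)/(k + 4).
Take A(k)=k + 2, B(k)=k + 4, C(k)=1.
f must satisfy (k + 2)·f(k+1) − (k + 3)·f(k) = 1.
Bound: deg f ≤ 1.
Solving with deg f ≤ 1: f(k) = k/2.
Then R = B(k−1)f/C = k*(k + 3)/2, so s_k = R(k)·t_k = k/(k + 2).
Verify: 2/(k**2 + 5*k + 6) matches t_k.

s_k = \frac{k}{k + 2}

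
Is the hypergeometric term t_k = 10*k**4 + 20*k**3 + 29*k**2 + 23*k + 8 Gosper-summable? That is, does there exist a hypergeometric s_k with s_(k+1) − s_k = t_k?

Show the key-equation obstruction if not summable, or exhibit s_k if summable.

Ratio r(k) = (10*k**4 + 60*k**3 + 149*k**2 + 181*k + 90)/(10*k**4 + 20*k**3 + 29*k**2 + 23*k + 8).
A = 1, B = 1, C = k**4 + 2*k**3 + 29*k**2/10 + 23*k/10 + 4/5.
Key eq: (1)·f(k+1) = (1)·f(k) + (k**4 + 2*k**3 + 29*k**2/10 + 23*k/10 + 4/5).
deg f ≤ 5 (via 0,0,4).
Solving with deg f ≤ 5: f(k) = k*(2*k**4 + 3*k**2 + 2*k + 1)/10.
Certificate R = B(k−1)f/C = k*(2*k**4 + 3*k**2 + 2*k + 1)/(10*k**4 + 20*k**3 + 29*k**2 + 23*k + 8) gives s_k = k*(2*k**4 + 3*k**2 + 2*k + 1).
Check: Δs_k = 10*k**4 + 20*k**3 + 29*k**2 + 23*k + 8. ✓

Yes. s_k = k*(2*k**4 + 3*k**2 + 2*k + 1).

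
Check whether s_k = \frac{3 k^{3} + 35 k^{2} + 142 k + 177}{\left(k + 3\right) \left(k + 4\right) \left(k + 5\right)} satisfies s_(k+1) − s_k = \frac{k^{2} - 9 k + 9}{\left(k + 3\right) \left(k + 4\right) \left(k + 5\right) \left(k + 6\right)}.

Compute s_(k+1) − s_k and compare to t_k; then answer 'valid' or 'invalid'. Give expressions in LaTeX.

s_(k+1) = (142*k + 3*(k + 1)**3 + 35*(k + 1)**2 + 319)/((k + 4)*(k + 5)*(k + 6))
s_(k+1) − s_k = (k**2 - 9*k + 9)/(k**4 + 18*k**3 + 119*k**2 + 342*k + 360)
(s_(k+1) − s_k) − t_k = 0

Valid — Δs_k = t_k.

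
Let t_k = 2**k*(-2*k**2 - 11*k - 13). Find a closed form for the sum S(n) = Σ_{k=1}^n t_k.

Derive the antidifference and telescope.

S(n) = -4*2**n*n**2 - 14*2**n*n - 16*2**n + 16

Ratio r(k) = 2*(2*k**2 + 15*k + 26)/(2*k**2 + 11*k + 13).
A = 2, B = 1, C = k**2 + 11*k/2 + 13/2.
Key eq: (2)·f(k+1) = (1)·f(k) + (k**2 + 11*k/2 + 13/2).
From deg A=0, deg B=0, deg C=2: d=2.
Solving with deg f ≤ 2: f(k) = (2*k**2 + 3*k + 3)/2.
Get s_k = R·t_k = 2**k*(-2*k**2 - 3*k - 3) with R(k) = B(k−1)f(k)/C(k) = (2*k**2 + 3*k + 3)/(2*k**2 + 11*k + 13).
Check: Δs_k = 2**k*(-2*k**2 - 11*k - 13). ✓
s_(n+1) = 2**(n + 1)*(-2*n**2 - 7*n - 8) and s_(1) = -16, so S(n) = -4*2**n*n**2 - 14*2**n*n - 16*2**n + 16.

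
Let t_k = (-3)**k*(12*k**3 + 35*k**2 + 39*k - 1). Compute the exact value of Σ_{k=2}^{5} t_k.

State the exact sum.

Σ = -521712

Compute t_(k+1)/t_k: get 3*(-12*k**3 - 71*k**2 - 145*k - 85)/(12*k**3 + 35*k**2 + 39*k - 1).
Normal form (A,B,C) = (-3, 1, k**3 + 35*k**2/12 + 13*k/4 - 1/12).
Need (-3)·f(k+1) − (1)·f(k) = k**3 + 35*k**2/12 + 13*k/4 - 1/12.
deg f ≤ 3 (via 0,0,3).
Solve for f: f(k) = -(3*k**3 + 2*k**2 - 4)/12 (degree 3 ≤ 3).
Get s_k = R·t_k = (-3)**k*(-3*k**3 - 2*k**2 + 4) with R(k) = B(k−1)f(k)/C(k) = -(3*k**3 + 2*k**2 - 4)/(12*k**3 + 35*k**2 + 39*k - 1).
Check: Δs_k = (-3)**k*(12*k**3 + 35*k**2 + 39*k - 1). ✓
Telescoping: Σ = s_(6) − s_(2) = -521964 − (-252) = -521712.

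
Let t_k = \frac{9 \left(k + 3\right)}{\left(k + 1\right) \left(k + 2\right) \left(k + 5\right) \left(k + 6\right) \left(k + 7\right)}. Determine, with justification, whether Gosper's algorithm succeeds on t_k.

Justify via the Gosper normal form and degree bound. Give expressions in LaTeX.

Step 1: r(k) = (k + 1)*(k + 4)*(k + 5)/((k + 3)**2*(k + 8)).
Normal form (A,B,C) = (k + 1, k + 8, k**3 + 10*k**2 + 33*k + 36).
Solve (k + 1)·f(k+1) − (k + 7)·f(k) = k**3 + 10*k**2 + 33*k + 36.
d = 6 from the (1,1,3) case.
Coefficient equations give f(k) = k*(k + 2)*(k + 3)*(k + 4)*(k**2 + 12*k + 41)/90.
R(k) = B(k−1)·f(k)/C(k) = k*(k + 2)*(k + 7)*(k**2 + 12*k + 41)/(90*(k + 3)); s_k = R·t_k = k*(k**2 + 12*k + 41)/(10*(k**3 + 12*k**2 + 41*k + 30)).
Check: Δs_k = 9*(k + 3)/(k**5 + 21*k**4 + 163*k**3 + 567*k**2 + 844*k + 420). ✓

Yes. s_k = \frac{k \left(k^{2} + 12 k + 41\right)}{10 \left(k^{3} + 12 k^{2} + 41 k + 30\right)}.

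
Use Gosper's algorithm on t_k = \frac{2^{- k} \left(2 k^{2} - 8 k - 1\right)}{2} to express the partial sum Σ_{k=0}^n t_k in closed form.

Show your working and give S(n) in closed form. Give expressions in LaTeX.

S(n) = -3 - 2^{- n} n^{2} + \frac{5 \cdot 2^{- n}}{2}

The ratio is (2*k**2 - 4*k - 7)/(2*(2*k**2 - 8*k - 1)).
Factor: A=1/2; B=1; C=k**2 - 4*k - 1/2.
Solve (1/2)·f(k+1) − (1)·f(k) = k**2 - 4*k - 1/2.
From deg A=0, deg B=0, deg C=2: d=2.
Solving with deg f ≤ 2: f(k) = -2*k**2 + 4*k + 3.
Get s_k = R·t_k = (-2*k**2 + 4*k + 3)/2**k with R(k) = B(k−1)f(k)/C(k) = -2*(2*k**2 - 4*k - 3)/(2*k**2 - 8*k - 1).
s_(k+1) − s_k = (2*k**2 - 8*k - 1)/(2*2**k) = t_k.
Telescope: S(n) = s_(n+1) − s_(0) = 2**(-n - 1)*(5 - 2*n**2) − (3) = -3 - n**2/2**n + 5/(2*2**n).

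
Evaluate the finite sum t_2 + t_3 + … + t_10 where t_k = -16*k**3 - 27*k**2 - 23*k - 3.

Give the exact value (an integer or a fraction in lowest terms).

Σ = -60021

Ratio r(k) = (16*k**3 + 75*k**2 + 125*k + 69)/(16*k**3 + 27*k**2 + 23*k + 3).
Normal form (A,B,C) = (1, 1, k**3 + 27*k**2/16 + 23*k/16 + 3/16).
Solve (1)·f(k+1) − (1)·f(k) = k**3 + 27*k**2/16 + 23*k/16 + 3/16.
From deg A=0, deg B=0, deg C=3: d=4.
A polynomial solution: f(k) = k*(4*k**3 + k**2 + 2*k - 4)/16.
R(k) = B(k−1)·f(k)/C(k) = k*(4*k**3 + k**2 + 2*k - 4)/(16*k**3 + 27*k**2 + 23*k + 3); s_k = R·t_k = k*(-4*k**3 - k**2 - 2*k + 4).
s_(k+1) − s_k = -16*k**3 - 27*k**2 - 23*k - 3 = t_k.
Telescoping: Σ = s_(11) − s_(2) = -60093 − (-72) = -60021.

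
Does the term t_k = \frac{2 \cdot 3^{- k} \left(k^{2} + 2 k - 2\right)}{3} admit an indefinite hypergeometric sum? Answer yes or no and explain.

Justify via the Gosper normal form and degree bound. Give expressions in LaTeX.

The ratio is (2*k + (k + 1)**2)/(3*(k**2 + 2*k - 2)).
Normal form (A,B,C) = (1/3, 1, k**2 + 2*k - 2).
f must satisfy (1/3)·f(k+1) − (1)·f(k) = k**2 + 2*k - 2.
deg f ≤ 2 (via 0,0,2).
Solving with deg f ≤ 2: f(k) = -3*k*(k + 3)/2.
Certificate R = B(k−1)f/C = -3*k*(k + 3)/(2*(k**2 + 2*k - 2)) gives s_k = k*(-k - 3)/3**k.
Verify: 2*(k**2 + 2*k - 2)/(3*3**k) matches t_k.

Yes. s_k = 3^{- k} k \left(- k - 3\right).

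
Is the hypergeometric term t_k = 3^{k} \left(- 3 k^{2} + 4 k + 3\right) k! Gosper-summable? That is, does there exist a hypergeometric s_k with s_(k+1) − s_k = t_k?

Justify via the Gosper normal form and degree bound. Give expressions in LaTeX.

The ratio is 3*(3*k**3 + 5*k**2 - 2*k - 4)/(3*k**2 - 4*k - 3).
Normal form (A,B,C) = (3*k + 3, 1, k**2 - 4*k/3 - 1).
Key eq: (3*k + 3)·f(k+1) = (1)·f(k) + (k**2 - 4*k/3 - 1).
d = 1 from the (1,0,2) case.
A polynomial solution: f(k) = (k - 3)/3.
R(k) = B(k−1)·f(k)/C(k) = (k - 3)/(3*k**2 - 4*k - 3); s_k = R·t_k = -3**k*(k - 3)*factorial(k).
Verify: 3**k*(-3*k**2 + 4*k + 3)*factorial(k) matches t_k.

Yes. s_k = - 3^{k} \left(k - 3\right) k!.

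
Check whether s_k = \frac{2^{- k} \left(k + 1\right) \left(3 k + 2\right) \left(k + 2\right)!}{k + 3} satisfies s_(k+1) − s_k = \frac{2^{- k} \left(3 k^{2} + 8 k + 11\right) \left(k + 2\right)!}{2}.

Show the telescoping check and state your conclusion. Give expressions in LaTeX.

s_(k+1) = (k + 2)*(3*k + 5)*factorial(k + 3)/(2*2**k*(k + 4))
s_(k+1) − s_k = (3*k**4 + 23*k**3 + 69*k**2 + 115*k + 74)*factorial(k + 2)/(2*2**k*(k + 3)*(k + 4))
(s_(k+1) − s_k) − t_k = -(3*k**3 + 17*k**2 + 29*k + 29)*factorial(k + 2)/(2**k*(k + 3)*(k + 4))

Invalid: residual - \frac{2^{- k} \left(3 k^{3} + 17 k^{2} + 29 k + 29\right) \left(k + 2\right)!}{\left(k + 3\right) \left(k + 4\right)} ≠ 0.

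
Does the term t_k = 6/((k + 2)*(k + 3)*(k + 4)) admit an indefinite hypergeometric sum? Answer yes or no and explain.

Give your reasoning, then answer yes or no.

Yes. s_k = k*(k + 5)/(2*(k + 2)*(k + 3)).

Ratio r(k) = (k + 2)/(k + 5).
Normal form (A,B,C) = (k + 2, k + 5, 1).
f must satisfy (k + 2)·f(k+1) − (k + 4)·f(k) = 1.
From deg A=1, deg B=1, deg C=0: d=2.
Solve for f: f(k) = k*(k + 5)/12 (degree 2 ≤ 2).
Then R = B(k−1)f/C = k*(k + 4)*(k + 5)/12, so s_k = R(k)·t_k = k*(k + 5)/(2*(k + 2)*(k + 3)).
Δs = 6/(k**3 + 9*k**2 + 26*k + 24), as required.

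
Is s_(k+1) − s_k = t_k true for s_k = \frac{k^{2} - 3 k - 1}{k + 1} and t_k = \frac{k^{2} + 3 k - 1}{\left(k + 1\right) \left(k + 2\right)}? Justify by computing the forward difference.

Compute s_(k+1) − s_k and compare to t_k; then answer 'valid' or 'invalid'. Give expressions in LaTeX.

s_(k+1) = (k**2 - k - 3)/(k + 2)
s_(k+1) − s_k = (k**2 + 3*k - 1)/(k**2 + 3*k + 2)
(s_(k+1) − s_k) − t_k = 0

valid; difference matches t_k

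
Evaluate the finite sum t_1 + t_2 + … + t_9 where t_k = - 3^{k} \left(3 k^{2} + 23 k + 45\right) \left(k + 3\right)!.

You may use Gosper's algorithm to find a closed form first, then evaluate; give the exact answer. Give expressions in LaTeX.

Σ = -4780091565849312

Step 1: r(k) = 3*(3*k**3 + 41*k**2 + 187*k + 284)/(3*k**2 + 23*k + 45).
So A=3*k + 12 and B=1, with C=k**2 + 23*k/3 + 15.
f must satisfy (3*k + 12)·f(k+1) − (1)·f(k) = k**2 + 23*k/3 + 15.
d = 1 from the (1,0,2) case.
A polynomial solution: f(k) = (k + 3)/3.
So s_k = (B(k−1)f/C)·t_k = ((k + 3)/(3*k**2 + 23*k + 45))·t_k = -3**k*(k + 3)*factorial(k + 3).
Verify: -3**k*(3*k**2 + 23*k + 45)*factorial(k + 3) matches t_k.
Telescoping: Σ = s_(10) − s_(1) = -4780091565849600 − (-288) = -4780091565849312.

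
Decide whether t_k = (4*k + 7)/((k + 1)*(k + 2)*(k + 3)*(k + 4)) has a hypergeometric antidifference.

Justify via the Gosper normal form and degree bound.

Yes. s_k = k*(k**2 + 6*k + 7)/(2*(k + 1)*(k + 2)*(k + 3)).

Compute t_(k+1)/t_k: get (k + 1)*(4*k + 11)/((k + 5)*(4*k + 7)).
A = k + 1, B = k + 5, C = k + 7/4.
Set up (k + 1)·f(k+1) − (k + 4)·f(k) − (k + 7/4) = 0.
d = 3 from the (1,1,1) case.
A polynomial solution: f(k) = k*(k**2 + 6*k + 7)/8.
Get s_k = R·t_k = k*(k**2 + 6*k + 7)/(2*(k + 1)*(k + 2)*(k + 3)) with R(k) = B(k−1)f(k)/C(k) = k*(k + 4)*(k**2 + 6*k + 7)/(2*(4*k + 7)).
Verify: (4*k + 7)/(k**4 + 10*k**3 + 35*k**2 + 50*k + 24) matches t_k.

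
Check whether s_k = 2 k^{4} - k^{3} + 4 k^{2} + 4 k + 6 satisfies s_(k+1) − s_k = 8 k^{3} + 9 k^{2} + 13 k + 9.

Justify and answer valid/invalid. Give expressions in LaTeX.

s_(k+1) = 2*k**4 + 7*k**3 + 13*k**2 + 17*k + 15
s_(k+1) − s_k = 8*k**3 + 9*k**2 + 13*k + 9
(s_(k+1) − s_k) − t_k = 0

valid (s_(k+1) − s_k reduces to t_k)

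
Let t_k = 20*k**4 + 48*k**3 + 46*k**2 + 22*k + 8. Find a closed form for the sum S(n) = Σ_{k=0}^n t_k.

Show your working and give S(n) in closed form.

S(n) = 4*n**5 + 22*n**4 + 46*n**3 + 46*n**2 + 26*n + 8

Step 1: r(k) = (10*k**4 + 64*k**3 + 155*k**2 + 169*k + 72)/(10*k**4 + 24*k**3 + 23*k**2 + 11*k + 4).
Normal form (A,B,C) = (1, 1, k**4 + 12*k**3/5 + 23*k**2/10 + 11*k/10 + 2/5).
Solve (1)·f(k+1) − (1)·f(k) = k**4 + 12*k**3/5 + 23*k**2/10 + 11*k/10 + 2/5.
Bound: deg f ≤ 5.
Solving with deg f ≤ 5: f(k) = k*(2*k**4 + k**3 - k**2 + 2)/10.
Then R = B(k−1)f/C = k*(2*k**4 + k**3 - k**2 + 2)/(10*k**4 + 24*k**3 + 23*k**2 + 11*k + 4), so s_k = R(k)·t_k = 2*k*(2*k**4 + k**3 - k**2 + 2).
Δs = 20*k**4 + 48*k**3 + 46*k**2 + 22*k + 8, as required.
Telescope: S(n) = s_(n+1) − s_(0) = 4*n**5 + 22*n**4 + 46*n**3 + 46*n**2 + 26*n + 8 − (0) = 4*n**5 + 22*n**4 + 46*n**3 + 46*n**2 + 26*n + 8.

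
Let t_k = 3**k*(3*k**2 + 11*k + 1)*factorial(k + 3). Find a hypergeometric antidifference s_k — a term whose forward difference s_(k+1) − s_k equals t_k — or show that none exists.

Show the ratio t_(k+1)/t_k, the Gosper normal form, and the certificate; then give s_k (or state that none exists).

s_k = 3**k*(k - 1)*factorial(k + 3)

t_(k+1)/t_k = 3*(3*k**3 + 29*k**2 + 83*k + 60)/(3*k**2 + 11*k + 1).
Normal form (A,B,C) = (3*k + 12, 1, k**2 + 11*k/3 + 1/3).
f must satisfy (3*k + 12)·f(k+1) − (1)·f(k) = k**2 + 11*k/3 + 1/3.
Degrees (1,0,2) ⇒ d ≤ 1.
Coefficient equations give f(k) = (k - 1)/3.
Then R = B(k−1)f/C = (k - 1)/(3*k**2 + 11*k + 1), so s_k = R(k)·t_k = 3**k*(k - 1)*factorial(k + 3).
Verify: 3**k*(3*k**2 + 11*k + 1)*factorial(k + 3) matches t_k.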